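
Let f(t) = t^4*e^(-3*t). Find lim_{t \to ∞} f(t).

0

Write as t^4/e^{3t}, an ∞/∞ form.
Exponential growth dominates any polynomial, so repeated L'Hôpital (or the standard result) gives 0.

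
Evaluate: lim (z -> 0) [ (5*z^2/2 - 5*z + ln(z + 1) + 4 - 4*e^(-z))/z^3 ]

Substitution gives 0/0 (the numerator vanishes to order 3).
Expand each term to order z^3: the coefficient of z^3 in -4·e^(-z) is 2/3 and in ln(1 + z) is 1/3.
Lower-order terms cancel with the polynomial part, so the numerator is (1)·z^3 + o(z^3), and the limit is (1)/(1) = 1.

1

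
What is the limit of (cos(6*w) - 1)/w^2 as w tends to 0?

-18

Direct substitution gives 0/0.
Apply L'Hôpital: lim (-6*sin(6*w))/(2*w), still 0/0.
After 2 applications of L'Hôpital's rule the quotient is (-36*cos(6*w))/(2); substituting w = 0 gives -18.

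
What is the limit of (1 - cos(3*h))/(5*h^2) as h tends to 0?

Substitution gives 0/0.
Use (1 − cos u)/u² → 1/2 with u = 3h: the limit is 3²/(2·5) = 9/10.

9/10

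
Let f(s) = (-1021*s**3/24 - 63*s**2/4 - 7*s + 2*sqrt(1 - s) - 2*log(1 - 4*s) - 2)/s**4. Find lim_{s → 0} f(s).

8187/64

Substitution gives 0/0 (the numerator vanishes to order 4).
Expand each term to order s^4: the coefficient of s^4 in -2·ln(1 - 4s) is 128 and in 2·√(1 - s) is -5/64.
Lower-order terms cancel with the polynomial part, so the numerator is (8187/64)·s^4 + o(s^4), and the limit is (8187/64)/(1) = 8187/64.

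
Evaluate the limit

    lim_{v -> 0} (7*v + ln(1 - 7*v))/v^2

-49/2

Direct substitution gives 0/0.
Apply L'Hôpital: lim (7 - 7/(1 - 7*v))/(2*v), still 0/0.
After 2 applications of L'Hôpital's rule the quotient is (-49/(1 - 7*v)^2)/(2); substituting v = 0 gives -49/2.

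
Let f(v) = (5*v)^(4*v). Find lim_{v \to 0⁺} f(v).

1

Base → 0⁺ and exponent → 0⁺: a 0^0 form.
Take logs: 4v·ln(5v). This is 0·(−∞); rewriting as ln(5v)/(1/(4v)) and applying L'Hôpital gives 0.
Hence the limit is e^0 = 1.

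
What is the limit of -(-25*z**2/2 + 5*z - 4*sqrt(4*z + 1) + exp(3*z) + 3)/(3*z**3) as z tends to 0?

23/6

Substitution gives 0/0; apply L'Hôpital's rule 3 times.
After differentiating numerator and denominator 3 times the quotient is (27*e^(3*z) - 96/(4*z + 1)^(5/2))/(-18); at z = 0 this is 23/6.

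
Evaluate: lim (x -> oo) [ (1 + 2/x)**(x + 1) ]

Let L be the limit and take ln: ln L = lim (x + 1)·ln(1 + 2/x) = lim (x + 1)·(2/x + O(1/x²)) = 2.
Hence L = e^(2).

e^(2)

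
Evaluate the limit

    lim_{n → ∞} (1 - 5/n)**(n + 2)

Write it as [(1 - 5/n)^n]^(1) · (1 - 5/n)^(2). The bracketed term tends to e^(-5) and the second factor to 1, so the limit is e^(-5).

e^(-5)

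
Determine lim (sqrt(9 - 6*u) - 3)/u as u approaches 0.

Substitution gives 0/0. Multiply numerator and denominator by the conjugate √(9 - 6u) + √9.
The numerator becomes (9 - 6u) − 9 = -6u, so the expression simplifies to -6/(√(9 - 6u) + √9).
Letting u → 0 gives -6/(2√9) = -1.

-1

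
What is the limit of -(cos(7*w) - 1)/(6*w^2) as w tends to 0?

Direct substitution gives 0/0.
Apply L'Hôpital: lim (-7*sin(7*w))/(-12*w), still 0/0.
After 2 applications of L'Hôpital's rule the quotient is (-49*cos(7*w))/(-12); substituting w = 0 gives 49/12.

49/12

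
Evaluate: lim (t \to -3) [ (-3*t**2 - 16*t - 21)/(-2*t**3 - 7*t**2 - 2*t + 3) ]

Direct substitution gives 0/0, so factor. Both numerator and denominator have (t + 3) as a factor.
After cancelling, the expression reduces to (-3*t - 7)/(-2*t^2 - t + 1).
Substituting t = -3 gives -1/7.

-1/7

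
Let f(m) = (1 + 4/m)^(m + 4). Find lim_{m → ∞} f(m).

e^(4)

Write it as [(1 + 4/m)^m]^(1) · (1 + 4/m)^(4). The bracketed term tends to e^(4) and the second factor to 1, so the limit is e^(4).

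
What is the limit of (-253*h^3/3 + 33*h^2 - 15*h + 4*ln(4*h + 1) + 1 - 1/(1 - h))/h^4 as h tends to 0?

-257

Substitution gives 0/0; apply L'Hôpital's rule 4 times.
After differentiating numerator and denominator 4 times the quotient is (-6144/(4*h + 1)^4 + 24/(h - 1)^5)/(24); at h = 0 this is -257.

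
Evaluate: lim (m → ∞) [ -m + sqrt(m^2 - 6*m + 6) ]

This has the form ∞ − ∞. Multiply and divide by the conjugate √(m^2 - 6*m + 6) + m.
That gives (-6m + 6) / (√(m^2 - 6*m + 6) + m).
Divide numerator and denominator by m: the limit is -6/(2·1) = -3.

-3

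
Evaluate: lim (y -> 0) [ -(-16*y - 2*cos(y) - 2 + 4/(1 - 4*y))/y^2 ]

-65

Substitution gives 0/0 (the numerator vanishes to order 2).
Expand each term to order y^2: the coefficient of y^2 in -2·cos(y) is 1 and in 4·1/(1 - 4y) is 64.
Lower-order terms cancel with the polynomial part, so the numerator is (65)·y^2 + o(y^2), and the limit is (65)/(-1) = -65.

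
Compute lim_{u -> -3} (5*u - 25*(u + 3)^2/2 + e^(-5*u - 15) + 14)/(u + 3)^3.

Direct substitution gives 0/0.
Apply L'Hôpital: lim (-25*u - 5*e^(-5*u - 15) - 70)/(3*(u + 3)^2), still 0/0.
Apply L'Hôpital: lim (25*e^(-5*u - 15) - 25)/(6*u + 18), still 0/0.
After 3 applications of L'Hôpital's rule the quotient is (-125*e^(-5*u - 15))/(6); substituting u = -3 gives -125/6.

-125/6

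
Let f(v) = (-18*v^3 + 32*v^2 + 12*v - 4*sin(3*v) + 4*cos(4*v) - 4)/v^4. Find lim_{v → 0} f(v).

128/3

Substitution gives 0/0 (the numerator vanishes to order 4).
Expand each term to order v^4: the coefficient of v^4 in 4·cos(4v) is 128/3 and in -4·sin(3v) is 0.
Lower-order terms cancel with the polynomial part, so the numerator is (128/3)·v^4 + o(v^4), and the limit is (128/3)/(1) = 128/3.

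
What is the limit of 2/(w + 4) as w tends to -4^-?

-∞

As w → -4⁻, (w + 4) → 0⁻, so (w + 4)^1 → 0⁻ and 2/(w + 4)^1 → -∞.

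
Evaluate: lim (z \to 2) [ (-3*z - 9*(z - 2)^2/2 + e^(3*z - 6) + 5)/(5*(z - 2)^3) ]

Direct substitution gives 0/0.
Apply L'Hôpital: lim (-9*z + 3*e^(3*z - 6) + 15)/(15*(z - 2)^2), still 0/0.
Apply L'Hôpital: lim (9*e^(3*z - 6) - 9)/(30*z - 60), still 0/0.
After 3 applications of L'Hôpital's rule the quotient is (27*e^(3*z - 6))/(30); substituting z = 2 gives 9/10.

9/10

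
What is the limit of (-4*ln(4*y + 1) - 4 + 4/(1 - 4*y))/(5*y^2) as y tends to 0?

96/5

Substitution gives 0/0 (the numerator vanishes to order 2).
Expand each term to order y^2: the coefficient of y^2 in 4·1/(1 - 4y) is 64 and in -4·ln(1 + 4y) is 32.
Lower-order terms cancel with the polynomial part, so the numerator is (96)·y^2 + o(y^2), and the limit is (96)/(5) = 96/5.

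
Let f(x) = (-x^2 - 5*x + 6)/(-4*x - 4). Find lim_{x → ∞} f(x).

∞

The numerator has higher degree (2 > 1); the quotient behaves like (-1/(-4))·x^1 for large |x|.
As x → +∞ this diverges to ∞.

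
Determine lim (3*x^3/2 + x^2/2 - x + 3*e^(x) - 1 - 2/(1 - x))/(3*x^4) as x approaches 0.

Substitution gives 0/0; apply L'Hôpital's rule 4 times.
After differentiating numerator and denominator 4 times the quotient is (3*e^(x) + 48/(x - 1)^5)/(72); at x = 0 this is -5/8.

-5/8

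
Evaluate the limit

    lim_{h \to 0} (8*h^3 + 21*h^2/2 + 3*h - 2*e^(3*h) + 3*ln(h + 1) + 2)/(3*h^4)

Substitution gives 0/0 (the numerator vanishes to order 4).
Expand each term to order h^4: the coefficient of h^4 in 3·ln(1 + h) is -3/4 and in -2·e^(3h) is -27/4.
Lower-order terms cancel with the polynomial part, so the numerator is (-15/2)·h^4 + o(h^4), and the limit is (-15/2)/(3) = -5/2.

-5/2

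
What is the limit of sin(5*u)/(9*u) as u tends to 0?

5/9

Substitution gives 0/0.
Write it as (5/9)·sin(5u)/(5u); since sin(θ)/θ → 1, the limit is 5/9.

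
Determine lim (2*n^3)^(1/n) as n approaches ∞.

1

Base → ∞ and exponent → 0: an ∞^0 form.
Take logs: (1/n)·ln(2·n^3) = (ln 2 + 3·ln n)/n → 0.
So the limit is e^0 = 1.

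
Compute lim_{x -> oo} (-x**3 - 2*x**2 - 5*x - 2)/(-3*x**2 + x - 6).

The numerator has higher degree (3 > 2); the quotient behaves like (-1/(-3))·x^1 for large |x|.
As x → +∞ this diverges to ∞.

∞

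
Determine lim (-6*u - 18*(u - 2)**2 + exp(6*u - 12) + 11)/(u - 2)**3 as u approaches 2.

Direct substitution gives 0/0.
Apply L'Hôpital: lim (-36*u + 6*e^(6*u - 12) + 66)/(3*(u - 2)^2), still 0/0.
Apply L'Hôpital: lim (36*e^(6*u - 12) - 36)/(6*u - 12), still 0/0.
After 3 applications of L'Hôpital's rule the quotient is (216*e^(6*u - 12))/(6); substituting u = 2 gives 36.

36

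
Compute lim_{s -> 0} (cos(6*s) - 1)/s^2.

Direct substitution gives 0/0.
Apply L'Hôpital: lim (-6*sin(6*s))/(2*s), still 0/0.
After 2 applications of L'Hôpital's rule the quotient is (-36*cos(6*s))/(2); substituting s = 0 gives -18.

-18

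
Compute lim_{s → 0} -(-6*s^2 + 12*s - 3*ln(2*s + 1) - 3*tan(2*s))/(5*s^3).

16/5

Substitution gives 0/0; apply L'Hôpital's rule 3 times.
After differentiating numerator and denominator 3 times the quotient is (-96*tan(2*s)^2/cos(2*s)^2 - 48/cos(2*s)^4 - 48/(2*s + 1)^3)/(-30); at s = 0 this is 16/5.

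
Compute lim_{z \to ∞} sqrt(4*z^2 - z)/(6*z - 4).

1/3

For large |z|, √(4*z^2 - z) ≈ √4·|z| and the denominator ≈ 6z.
Since z → +∞, |z| = z, giving √4/(6) = 1/3.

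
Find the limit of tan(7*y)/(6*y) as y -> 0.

Substitution gives 0/0.
Since tan(u)/u → 1 as u → 0, tan(7y)/(7y) → 1 and the limit is 7/6.

7/6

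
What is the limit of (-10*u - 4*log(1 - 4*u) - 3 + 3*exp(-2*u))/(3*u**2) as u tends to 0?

Substitution gives 0/0; apply L'Hôpital's rule 2 times.
After differentiating numerator and denominator 2 times the quotient is (12*e^(-2*u) + 64/(4*u - 1)^2)/(6); at u = 0 this is 38/3.

38/3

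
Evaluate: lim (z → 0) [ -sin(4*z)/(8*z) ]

Substitution gives 0/0.
Write it as (4/(-8))·sin(4z)/(4z); since sin(u)/u → 1, the limit is -1/2.

-1/2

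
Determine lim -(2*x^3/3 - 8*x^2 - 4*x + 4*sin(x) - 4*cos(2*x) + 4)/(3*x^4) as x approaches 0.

Substitution gives 0/0; apply L'Hôpital's rule 4 times.
After differentiating numerator and denominator 4 times the quotient is (4*sin(x) - 64*cos(2*x))/(-72); at x = 0 this is 8/9.

8/9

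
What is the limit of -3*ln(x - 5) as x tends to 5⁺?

∞

As x → 5⁺, x - 5 → 0⁺ and ln(x - 5) → −∞.
Multiplying by -3 gives ∞.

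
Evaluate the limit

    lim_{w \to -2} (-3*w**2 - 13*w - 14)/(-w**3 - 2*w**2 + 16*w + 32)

At w = -2 both the top and bottom vanish — a removable singularity. Factoring out (w + 2) from each leaves (-3*w - 7)/(16 - w^2), which at w = -2 equals -1/12.

-1/12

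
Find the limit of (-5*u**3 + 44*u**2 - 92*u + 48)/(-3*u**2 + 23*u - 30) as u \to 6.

At u = 6 both the top and bottom vanish — a removable singularity. Factoring out (u - 6) from each leaves (-5*u^2 + 14*u - 8)/(5 - 3*u), which at u = 6 equals 8.

8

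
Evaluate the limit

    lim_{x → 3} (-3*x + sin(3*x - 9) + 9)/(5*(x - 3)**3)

Direct substitution gives 0/0.
Apply L'Hôpital: lim (3*cos(3*x - 9) - 3)/(15*(x - 3)^2), still 0/0.
Apply L'Hôpital: lim (-9*sin(3*x - 9))/(30*x - 90), still 0/0.
After 3 applications of L'Hôpital's rule the quotient is (-27*cos(3*x - 9))/(30); substituting x = 3 gives -9/10.

-9/10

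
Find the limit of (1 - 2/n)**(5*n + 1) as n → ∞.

e^(-10)

Let L be the limit and take ln: ln L = lim (5n + 1)·ln(1 - 2/n) = lim (5n + 1)·(-2/n + O(1/n²)) = -10.
Hence L = e^(-10).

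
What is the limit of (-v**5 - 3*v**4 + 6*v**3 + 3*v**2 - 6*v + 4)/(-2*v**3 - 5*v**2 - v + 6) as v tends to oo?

The numerator has higher degree (5 > 3); the quotient behaves like (-1/(-2))·v^2 for large |v|.
As v → +∞ this diverges to ∞.

∞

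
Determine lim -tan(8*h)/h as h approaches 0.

Substitution gives 0/0.
Since tan(u)/u → 1 as u → 0, tan(8h)/(8h) → 1 and the limit is 8/(-1) = -8.

-8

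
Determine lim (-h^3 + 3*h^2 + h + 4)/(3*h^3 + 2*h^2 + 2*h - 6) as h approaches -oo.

-1/3

Numerator and denominator both have degree 3.
Dividing every term by h^3, all lower-order terms vanish and the limit is the ratio of leading coefficients, -1/(3) = -1/3.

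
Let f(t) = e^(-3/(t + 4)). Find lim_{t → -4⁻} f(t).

∞

As t → -4⁻, -3/(t + 4) → +∞, so e^(-3/(t + 4)) → ∞.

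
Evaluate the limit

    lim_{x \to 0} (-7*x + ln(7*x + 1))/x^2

Direct substitution gives 0/0.
Apply L'Hôpital: lim (-7 + 7/(7*x + 1))/(2*x), still 0/0.
After 2 applications of L'Hôpital's rule the quotient is (-49/(7*x + 1)^2)/(2); substituting x = 0 gives -49/2.

-49/2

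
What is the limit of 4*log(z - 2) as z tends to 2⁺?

As z → 2⁺, z - 2 → 0⁺ and ln(z - 2) → −∞.
Multiplying by 4 gives -∞.

-∞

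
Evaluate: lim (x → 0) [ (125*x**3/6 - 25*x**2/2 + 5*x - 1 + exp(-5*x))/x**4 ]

625/24

Direct substitution gives 0/0.
Apply L'Hôpital: lim (125*x^2/2 - 25*x + 5 - 5*e^(-5*x))/(4*x^3), still 0/0.
Apply L'Hôpital: lim (125*x - 25 + 25*e^(-5*x))/(12*x^2), still 0/0.
Apply L'Hôpital: lim (125 - 125*e^(-5*x))/(24*x), still 0/0.
After 4 applications of L'Hôpital's rule the quotient is (625*e^(-5*x))/(24); substituting x = 0 gives 625/24.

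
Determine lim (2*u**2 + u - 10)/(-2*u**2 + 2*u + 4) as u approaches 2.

Since u = 2 makes numerator and denominator zero, (u - 2) divides both.
Cancelling it gives (2*u + 5)/(-2*u - 2); now plug in u = 2 to get -3/2.

-3/2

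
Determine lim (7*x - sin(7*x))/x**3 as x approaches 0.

Direct substitution gives 0/0.
Apply L'Hôpital: lim (7 - 7*cos(7*x))/(3*x^2), still 0/0.
Apply L'Hôpital: lim (49*sin(7*x))/(6*x), still 0/0.
After 3 applications of L'Hôpital's rule the quotient is (343*cos(7*x))/(6); substituting x = 0 gives 343/6.

343/6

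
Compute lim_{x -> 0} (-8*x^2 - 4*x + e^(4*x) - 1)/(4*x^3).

Direct substitution gives 0/0.
Apply L'Hôpital: lim (-16*x + 4*e^(4*x) - 4)/(12*x^2), still 0/0.
Apply L'Hôpital: lim (16*e^(4*x) - 16)/(24*x), still 0/0.
After 3 applications of L'Hôpital's rule the quotient is (64*e^(4*x))/(24); substituting x = 0 gives 8/3.

8/3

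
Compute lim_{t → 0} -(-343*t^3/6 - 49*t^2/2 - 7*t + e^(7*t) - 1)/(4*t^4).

Direct substitution gives 0/0.
Apply L'Hôpital: lim (-343*t^2/2 - 49*t + 7*e^(7*t) - 7)/(-16*t^3), still 0/0.
Apply L'Hôpital: lim (-343*t + 49*e^(7*t) - 49)/(-48*t^2), still 0/0.
Apply L'Hôpital: lim (343*e^(7*t) - 343)/(-96*t), still 0/0.
After 4 applications of L'Hôpital's rule the quotient is (2401*e^(7*t))/(-96); substituting t = 0 gives -2401/96.

-2401/96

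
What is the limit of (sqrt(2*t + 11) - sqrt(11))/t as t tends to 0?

√(11)/11

A 0/0 form; rationalise with √(11 + 2t) + √11. This collapses the numerator to 2t, leaving 2/(√(11 + 2t) + √11) → 2/(2√11) = √(11)/11.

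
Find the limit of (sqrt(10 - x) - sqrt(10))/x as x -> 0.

A 0/0 form; rationalise with √(10 - x) + √10. This collapses the numerator to -x, leaving -1/(√(10 - x) + √10) → -1/(2√10) = -√(10)/20.

-√(10)/20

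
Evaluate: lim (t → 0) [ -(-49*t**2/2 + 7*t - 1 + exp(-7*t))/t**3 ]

Direct substitution gives 0/0.
Apply L'Hôpital: lim (-49*t + 7 - 7*e^(-7*t))/(-3*t^2), still 0/0.
Apply L'Hôpital: lim (-49 + 49*e^(-7*t))/(-6*t), still 0/0.
After 3 applications of L'Hôpital's rule the quotient is (-343*e^(-7*t))/(-6); substituting t = 0 gives 343/6.

343/6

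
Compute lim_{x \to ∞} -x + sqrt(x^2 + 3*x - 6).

An ∞ − ∞ form. Rationalising with the conjugate, the difference becomes (3x - 6) / (√(x^2 + 3*x - 6) + x).
For large x the denominator behaves like 2·x, so the quotient tends to 3/2 = 3/2.

3/2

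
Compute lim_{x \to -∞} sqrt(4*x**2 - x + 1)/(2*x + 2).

For large |x|, √(4*x^2 - x + 1) ≈ √4·|x| and the denominator ≈ 2x.
Since x → −∞, |x| = −x, giving −√4/(2) = -1.

-1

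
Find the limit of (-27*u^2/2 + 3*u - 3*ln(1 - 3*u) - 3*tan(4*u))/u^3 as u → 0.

-37

Substitution gives 0/0; apply L'Hôpital's rule 3 times.
After differentiating numerator and denominator 3 times the quotient is (-768*tan(4*u)^2/cos(4*u)^2 - 384/cos(4*u)^4 - 162/(3*u - 1)^3)/(6); at u = 0 this is -37.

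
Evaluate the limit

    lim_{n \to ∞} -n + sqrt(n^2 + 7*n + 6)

An ∞ − ∞ form. Rationalising with the conjugate, the difference becomes (7n + 6) / (√(n^2 + 7*n + 6) + n).
For large n the denominator behaves like 2·n, so the quotient tends to 7/2 = 7/2.

7/2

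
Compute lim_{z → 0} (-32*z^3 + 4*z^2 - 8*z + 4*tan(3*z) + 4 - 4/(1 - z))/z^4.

Substitution gives 0/0 (the numerator vanishes to order 4).
Expand each term to order z^4: the coefficient of z^4 in 4·tan(3z) is 0 and in -4·1/(1 - z) is -4.
Lower-order terms cancel with the polynomial part, so the numerator is (-4)·z^4 + o(z^4), and the limit is (-4)/(1) = -4.

-4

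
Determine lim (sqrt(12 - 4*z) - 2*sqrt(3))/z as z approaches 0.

A 0/0 form; rationalise with √(12 - 4z) + √12. This collapses the numerator to -4z, leaving -4/(√(12 - 4z) + √12) → -4/(2√12) = -√(3)/3.

-√(3)/3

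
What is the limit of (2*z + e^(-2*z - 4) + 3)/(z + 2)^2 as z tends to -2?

Direct substitution gives 0/0.
Apply L'Hôpital: lim (2 - 2*e^(-2*z - 4))/(2*z + 4), still 0/0.
After 2 applications of L'Hôpital's rule the quotient is (4*e^(-2*z - 4))/(2); substituting z = -2 gives 2.

2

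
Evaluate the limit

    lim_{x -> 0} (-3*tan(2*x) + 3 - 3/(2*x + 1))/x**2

-12

Substitution gives 0/0; apply L'Hôpital's rule 2 times.
After differentiating numerator and denominator 2 times the quotient is (-24*tan(2*x)/cos(2*x)^2 - 24/(2*x + 1)^3)/(2); at x = 0 this is -12.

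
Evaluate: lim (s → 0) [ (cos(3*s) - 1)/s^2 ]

-9/2

Direct substitution gives 0/0.
Apply L'Hôpital: lim (-3*sin(3*s))/(2*s), still 0/0.
After 2 applications of L'Hôpital's rule the quotient is (-9*cos(3*s))/(2); substituting s = 0 gives -9/2.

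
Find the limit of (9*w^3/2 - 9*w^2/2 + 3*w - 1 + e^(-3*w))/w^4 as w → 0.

27/8

Direct substitution gives 0/0.
Apply L'Hôpital: lim (27*w^2/2 - 9*w + 3 - 3*e^(-3*w))/(4*w^3), still 0/0.
Apply L'Hôpital: lim (27*w - 9 + 9*e^(-3*w))/(12*w^2), still 0/0.
Apply L'Hôpital: lim (27 - 27*e^(-3*w))/(24*w), still 0/0.
After 4 applications of L'Hôpital's rule the quotient is (81*e^(-3*w))/(24); substituting w = 0 gives 27/8.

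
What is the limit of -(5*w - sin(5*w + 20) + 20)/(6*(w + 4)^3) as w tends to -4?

-125/36

Direct substitution gives 0/0.
Apply L'Hôpital: lim (5 - 5*cos(5*w + 20))/(-18*(w + 4)^2), still 0/0.
Apply L'Hôpital: lim (25*sin(5*w + 20))/(-36*w - 144), still 0/0.
After 3 applications of L'Hôpital's rule the quotient is (125*cos(5*w + 20))/(-36); substituting w = -4 gives -125/36.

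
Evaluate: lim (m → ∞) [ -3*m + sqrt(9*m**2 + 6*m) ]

1

An ∞ − ∞ form. Rationalising with the conjugate, the difference becomes (6m) / (√(9*m^2 + 6*m) + 3m).
For large m the denominator behaves like 2·3m, so the quotient tends to 6/6 = 1.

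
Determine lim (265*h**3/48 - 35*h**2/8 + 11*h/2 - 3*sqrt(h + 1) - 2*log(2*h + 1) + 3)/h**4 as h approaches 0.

1039/128

Substitution gives 0/0; apply L'Hôpital's rule 4 times.
After differentiating numerator and denominator 4 times the quotient is (192/(2*h + 1)^4 + 45/(16*(h + 1)^(7/2)))/(24); at h = 0 this is 1039/128.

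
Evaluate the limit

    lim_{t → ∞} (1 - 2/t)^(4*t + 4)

The base → 1 and the exponent → ∞: a 1^∞ form.
Take logarithms: (4t + 4)·ln(1 - 2/t). Since ln(1+u) ~ u for small u, this behaves like (4t)·(-2/t) → -8.
So the limit is e^(-8).

e^(-8)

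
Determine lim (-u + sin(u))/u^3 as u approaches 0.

Direct substitution gives 0/0.
Apply L'Hôpital: lim (cos(u) - 1)/(3*u^2), still 0/0.
Apply L'Hôpital: lim (-sin(u))/(6*u), still 0/0.
After 3 applications of L'Hôpital's rule the quotient is (-cos(u))/(6); substituting u = 0 gives -1/6.

-1/6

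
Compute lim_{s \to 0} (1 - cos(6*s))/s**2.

Substitution gives 0/0.
Use (1 − cos u)/u² → 1/2 with u = 6s: the limit is 6²/(2·1) = 18.

18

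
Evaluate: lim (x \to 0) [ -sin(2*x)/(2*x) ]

-1

Substitution gives 0/0.
Write it as (2/(-2))·sin(2x)/(2x); since sin(u)/u → 1, the limit is -1.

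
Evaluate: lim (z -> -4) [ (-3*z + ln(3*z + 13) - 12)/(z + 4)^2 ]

-9/2

Direct substitution gives 0/0.
Apply L'Hôpital: lim (-3 + 3/(3*z + 13))/(2*z + 8), still 0/0.
After 2 applications of L'Hôpital's rule the quotient is (-9/(3*z + 13)^2)/(2); substituting z = -4 gives -9/2.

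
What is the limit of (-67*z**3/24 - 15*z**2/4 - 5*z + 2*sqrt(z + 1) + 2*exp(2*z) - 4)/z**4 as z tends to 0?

Substitution gives 0/0; apply L'Hôpital's rule 4 times.
After differentiating numerator and denominator 4 times the quotient is (32*e^(2*z) - 15/(8*(z + 1)^(7/2)))/(24); at z = 0 this is 241/192.

241/192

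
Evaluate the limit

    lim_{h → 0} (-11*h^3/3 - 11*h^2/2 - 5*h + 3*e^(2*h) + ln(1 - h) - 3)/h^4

7/4

Substitution gives 0/0 (the numerator vanishes to order 4).
Expand each term to order h^4: the coefficient of h^4 in 3·e^(2h) is 2 and in ln(1 - h) is -1/4.
Lower-order terms cancel with the polynomial part, so the numerator is (7/4)·h^4 + o(h^4), and the limit is (7/4)/(1) = 7/4.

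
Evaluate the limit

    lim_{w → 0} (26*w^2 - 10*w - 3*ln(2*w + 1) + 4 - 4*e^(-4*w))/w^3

Substitution gives 0/0 (the numerator vanishes to order 3).
Expand each term to order w^3: the coefficient of w^3 in -3·ln(1 + 2w) is -8 and in -4·e^(-4w) is 128/3.
Lower-order terms cancel with the polynomial part, so the numerator is (104/3)·w^3 + o(w^3), and the limit is (104/3)/(1) = 104/3.

104/3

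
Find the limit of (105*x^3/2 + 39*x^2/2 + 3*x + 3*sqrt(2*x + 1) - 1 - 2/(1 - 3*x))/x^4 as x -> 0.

Substitution gives 0/0; apply L'Hôpital's rule 4 times.
After differentiating numerator and denominator 4 times the quotient is (3888/(3*x - 1)^5 - 45/(2*x + 1)^(7/2))/(24); at x = 0 this is -1311/8.

-1311/8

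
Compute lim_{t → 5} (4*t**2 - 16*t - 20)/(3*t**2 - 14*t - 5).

Since t = 5 makes numerator and denominator zero, (t - 5) divides both.
Cancelling it gives (4*t + 4)/(3*t + 1); now plug in t = 5 to get 3/2.

3/2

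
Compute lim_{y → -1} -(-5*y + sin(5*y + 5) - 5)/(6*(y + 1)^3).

Direct substitution gives 0/0.
Apply L'Hôpital: lim (5*cos(5*y + 5) - 5)/(-18*(y + 1)^2), still 0/0.
Apply L'Hôpital: lim (-25*sin(5*y + 5))/(-36*y - 36), still 0/0.
After 3 applications of L'Hôpital's rule the quotient is (-125*cos(5*y + 5))/(-36); substituting y = -1 gives 125/36.

125/36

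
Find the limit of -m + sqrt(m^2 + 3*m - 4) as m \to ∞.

3/2

This has the form ∞ − ∞. Multiply and divide by the conjugate √(m^2 + 3*m - 4) + m.
That gives (3m - 4) / (√(m^2 + 3*m - 4) + m).
Divide numerator and denominator by m: the limit is 3/(2·1) = 3/2.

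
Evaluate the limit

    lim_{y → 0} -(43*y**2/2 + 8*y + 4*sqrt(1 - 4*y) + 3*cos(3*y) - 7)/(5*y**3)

16/5

Substitution gives 0/0; apply L'Hôpital's rule 3 times.
After differentiating numerator and denominator 3 times the quotient is (81*sin(3*y) - 96/(1 - 4*y)^(5/2))/(-30); at y = 0 this is 16/5.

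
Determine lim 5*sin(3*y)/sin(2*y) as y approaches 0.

Substitution gives 0/0.
Divide numerator and denominator by y: sin(3y)/y → 3 and sin(2y)/y → 2, so the limit is 5·3/2 = 15/2.

15/2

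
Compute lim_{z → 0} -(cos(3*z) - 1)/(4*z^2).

9/8

Direct substitution gives 0/0.
Apply L'Hôpital: lim (-3*sin(3*z))/(-8*z), still 0/0.
After 2 applications of L'Hôpital's rule the quotient is (-9*cos(3*z))/(-8); substituting z = 0 gives 9/8.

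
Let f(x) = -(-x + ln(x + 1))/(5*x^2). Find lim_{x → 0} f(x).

Direct substitution gives 0/0.
Apply L'Hôpital: lim (-1 + 1/(x + 1))/(-10*x), still 0/0.
After 2 applications of L'Hôpital's rule the quotient is (-1/(x + 1)^2)/(-10); substituting x = 0 gives 1/10.

1/10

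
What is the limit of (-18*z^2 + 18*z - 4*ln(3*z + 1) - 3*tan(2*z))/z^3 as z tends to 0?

Substitution gives 0/0; apply L'Hôpital's rule 3 times.
After differentiating numerator and denominator 3 times the quotient is (-96*tan(2*z)^2/cos(2*z)^2 - 48/cos(2*z)^4 - 216/(3*z + 1)^3)/(6); at z = 0 this is -44.

-44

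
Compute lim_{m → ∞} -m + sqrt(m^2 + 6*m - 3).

An ∞ − ∞ form. Rationalising with the conjugate, the difference becomes (6m - 3) / (√(m^2 + 6*m - 3) + m).
For large m the denominator behaves like 2·m, so the quotient tends to 6/2 = 3.

3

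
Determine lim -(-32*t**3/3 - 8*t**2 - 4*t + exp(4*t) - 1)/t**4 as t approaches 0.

Direct substitution gives 0/0.
Apply L'Hôpital: lim (-32*t^2 - 16*t + 4*e^(4*t) - 4)/(-4*t^3), still 0/0.
Apply L'Hôpital: lim (-64*t + 16*e^(4*t) - 16)/(-12*t^2), still 0/0.
Apply L'Hôpital: lim (64*e^(4*t) - 64)/(-24*t), still 0/0.
After 4 applications of L'Hôpital's rule the quotient is (256*e^(4*t))/(-24); substituting t = 0 gives -32/3.

-32/3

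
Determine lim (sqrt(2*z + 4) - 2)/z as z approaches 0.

1/2

A 0/0 form; rationalise with √(4 + 2z) + √4. This collapses the numerator to 2z, leaving 2/(√(4 + 2z) + √4) → 2/(2√4) = 1/2.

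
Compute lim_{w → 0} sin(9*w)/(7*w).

Substitution gives 0/0.
Write it as (9/7)·sin(9w)/(9w); since sin(u)/u → 1, the limit is 9/7.

9/7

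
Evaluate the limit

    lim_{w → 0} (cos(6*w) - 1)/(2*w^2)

-9

Direct substitution gives 0/0.
Apply L'Hôpital: lim (-6*sin(6*w))/(4*w), still 0/0.
After 2 applications of L'Hôpital's rule the quotient is (-36*cos(6*w))/(4); substituting w = 0 gives -9.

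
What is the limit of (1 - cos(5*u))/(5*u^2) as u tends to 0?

5/2

Substitution gives 0/0.
Use (1 − cos θ)/θ² → 1/2 with θ = 5u: the limit is 5²/(2·5) = 5/2.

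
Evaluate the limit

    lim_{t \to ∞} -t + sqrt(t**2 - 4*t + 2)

An ∞ − ∞ form. Rationalising with the conjugate, the difference becomes (-4t + 2) / (√(t^2 - 4*t + 2) + t).
For large t the denominator behaves like 2·t, so the quotient tends to -4/2 = -2.

-2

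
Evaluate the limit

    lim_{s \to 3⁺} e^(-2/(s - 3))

As s → 3⁺, -2/(s - 3) → −∞, so e^(-2/(s - 3)) → 0.

0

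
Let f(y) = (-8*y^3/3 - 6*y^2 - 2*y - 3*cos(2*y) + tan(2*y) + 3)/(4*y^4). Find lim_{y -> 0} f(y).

Substitution gives 0/0; apply L'Hôpital's rule 4 times.
After differentiating numerator and denominator 4 times the quotient is (-48*cos(2*y) + 384*tan(2*y)^5 + 640*tan(2*y)^3 + 256*tan(2*y))/(96); at y = 0 this is -1/2.

-1/2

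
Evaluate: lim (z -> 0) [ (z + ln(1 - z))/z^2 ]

-1/2

Direct substitution gives 0/0.
Apply L'Hôpital: lim (1 - 1/(1 - z))/(2*z), still 0/0.
After 2 applications of L'Hôpital's rule the quotient is (-1/(1 - z)^2)/(2); substituting z = 0 gives -1/2.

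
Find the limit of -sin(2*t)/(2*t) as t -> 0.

-1

Substitution gives 0/0.
Write it as (2/(-2))·sin(2t)/(2t); since sin(u)/u → 1, the limit is -1.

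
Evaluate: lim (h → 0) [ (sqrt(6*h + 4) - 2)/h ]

Substitution gives 0/0. Multiply numerator and denominator by the conjugate √(4 + 6h) + √4.
The numerator becomes (4 + 6h) − 4 = 6h, so the expression simplifies to 6/(√(4 + 6h) + √4).
Letting h → 0 gives 6/(2√4) = 3/2.

3/2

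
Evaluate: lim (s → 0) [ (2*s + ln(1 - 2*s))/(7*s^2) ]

-2/7

Direct substitution gives 0/0.
Apply L'Hôpital: lim (2 - 2/(1 - 2*s))/(14*s), still 0/0.
After 2 applications of L'Hôpital's rule the quotient is (-4/(1 - 2*s)^2)/(14); substituting s = 0 gives -2/7.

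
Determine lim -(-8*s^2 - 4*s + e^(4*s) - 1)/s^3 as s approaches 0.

Direct substitution gives 0/0.
Apply L'Hôpital: lim (-16*s + 4*e^(4*s) - 4)/(-3*s^2), still 0/0.
Apply L'Hôpital: lim (16*e^(4*s) - 16)/(-6*s), still 0/0.
After 3 applications of L'Hôpital's rule the quotient is (64*e^(4*s))/(-6); substituting s = 0 gives -32/3.

-32/3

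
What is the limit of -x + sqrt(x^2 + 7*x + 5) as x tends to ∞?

7/2

This has the form ∞ − ∞. Multiply and divide by the conjugate √(x^2 + 7*x + 5) + x.
That gives (7x + 5) / (√(x^2 + 7*x + 5) + x).
Divide numerator and denominator by x: the limit is 7/(2·1) = 7/2.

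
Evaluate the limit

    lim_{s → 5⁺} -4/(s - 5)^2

-∞

As s → 5⁺, (s - 5) → 0⁺, so (s - 5)^2 → 0⁺ and -4/(s - 5)^2 → -∞.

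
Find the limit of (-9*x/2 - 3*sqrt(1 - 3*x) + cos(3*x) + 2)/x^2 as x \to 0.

Substitution gives 0/0 (the numerator vanishes to order 2).
Expand each term to order x^2: the coefficient of x^2 in cos(3x) is -9/2 and in -3·√(1 - 3x) is 27/8.
Lower-order terms cancel with the polynomial part, so the numerator is (-9/8)·x^2 + o(x^2), and the limit is (-9/8)/(1) = -9/8.

-9/8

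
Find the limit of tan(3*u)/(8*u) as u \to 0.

3/8

Substitution gives 0/0.
Since tan(θ)/θ → 1 as θ → 0, tan(3u)/(3u) → 1 and the limit is 3/8.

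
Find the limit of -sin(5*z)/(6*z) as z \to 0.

Substitution gives 0/0.
Write it as (5/(-6))·sin(5z)/(5z); since sin(u)/u → 1, the limit is -5/6.

-5/6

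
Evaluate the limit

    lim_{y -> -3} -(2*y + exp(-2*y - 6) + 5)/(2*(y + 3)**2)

-1

Direct substitution gives 0/0.
Apply L'Hôpital: lim (2 - 2*e^(-2*y - 6))/(-4*y - 12), still 0/0.
After 2 applications of L'Hôpital's rule the quotient is (4*e^(-2*y - 6))/(-4); substituting y = -3 gives -1.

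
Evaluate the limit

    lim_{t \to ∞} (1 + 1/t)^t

The base → 1 and the exponent → ∞: a 1^∞ form.
Take logarithms: (t)·ln(1 + 1/t). Since ln(1+u) ~ u for small u, this behaves like (t)·(1/t) → 1.
So the limit is e^(1).

e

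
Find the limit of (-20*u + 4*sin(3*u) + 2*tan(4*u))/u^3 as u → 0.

74/3

Substitution gives 0/0; apply L'Hôpital's rule 3 times.
After differentiating numerator and denominator 3 times the quotient is (-108*cos(3*u) + 768*tan(4*u)^4 + 1024*tan(4*u)^2 + 256)/(6); at u = 0 this is 74/3.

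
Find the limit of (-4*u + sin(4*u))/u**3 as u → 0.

-32/3

Direct substitution gives 0/0.
Apply L'Hôpital: lim (4*cos(4*u) - 4)/(3*u^2), still 0/0.
Apply L'Hôpital: lim (-16*sin(4*u))/(6*u), still 0/0.
After 3 applications of L'Hôpital's rule the quotient is (-64*cos(4*u))/(6); substituting u = 0 gives -32/3.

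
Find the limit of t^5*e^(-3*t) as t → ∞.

0

Write as t^5/e^{3t}, an ∞/∞ form.
Exponential growth dominates any polynomial, so repeated L'Hôpital (or the standard result) gives 0.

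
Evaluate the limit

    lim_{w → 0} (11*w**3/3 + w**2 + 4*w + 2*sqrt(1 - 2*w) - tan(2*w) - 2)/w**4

-5/4

Substitution gives 0/0 (the numerator vanishes to order 4).
Expand each term to order w^4: the coefficient of w^4 in 2·√(1 - 2w) is -5/4 and in −tan(2w) is 0.
Lower-order terms cancel with the polynomial part, so the numerator is (-5/4)·w^4 + o(w^4), and the limit is (-5/4)/(1) = -5/4.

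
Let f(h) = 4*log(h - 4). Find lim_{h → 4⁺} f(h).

-∞

As h → 4⁺, h - 4 → 0⁺ and ln(h - 4) → −∞.
Multiplying by 4 gives -∞.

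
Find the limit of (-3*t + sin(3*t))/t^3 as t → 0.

Direct substitution gives 0/0.
Apply L'Hôpital: lim (3*cos(3*t) - 3)/(3*t^2), still 0/0.
Apply L'Hôpital: lim (-9*sin(3*t))/(6*t), still 0/0.
After 3 applications of L'Hôpital's rule the quotient is (-27*cos(3*t))/(6); substituting t = 0 gives -9/2.

-9/2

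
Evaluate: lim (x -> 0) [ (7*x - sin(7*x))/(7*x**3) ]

Direct substitution gives 0/0.
Apply L'Hôpital: lim (7 - 7*cos(7*x))/(21*x^2), still 0/0.
Apply L'Hôpital: lim (49*sin(7*x))/(42*x), still 0/0.
After 3 applications of L'Hôpital's rule the quotient is (343*cos(7*x))/(42); substituting x = 0 gives 49/6.

49/6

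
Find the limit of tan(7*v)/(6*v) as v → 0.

Substitution gives 0/0.
Since tan(u)/u → 1 as u → 0, tan(7v)/(7v) → 1 and the limit is 7/6.

7/6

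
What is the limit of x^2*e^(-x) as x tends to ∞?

Write as x^2/e^{1x}, an ∞/∞ form.
Exponential growth dominates any polynomial, so repeated L'Hôpital (or the standard result) gives 0.

0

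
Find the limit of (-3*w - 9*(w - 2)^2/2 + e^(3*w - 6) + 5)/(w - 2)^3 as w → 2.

9/2

Direct substitution gives 0/0.
Apply L'Hôpital: lim (-9*w + 3*e^(3*w - 6) + 15)/(3*(w - 2)^2), still 0/0.
Apply L'Hôpital: lim (9*e^(3*w - 6) - 9)/(6*w - 12), still 0/0.
After 3 applications of L'Hôpital's rule the quotient is (27*e^(3*w - 6))/(6); substituting w = 2 gives 9/2.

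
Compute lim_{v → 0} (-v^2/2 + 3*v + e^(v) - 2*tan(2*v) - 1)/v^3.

Substitution gives 0/0 (the numerator vanishes to order 3).
Expand each term to order v^3: the coefficient of v^3 in e^(v) is 1/6 and in -2·tan(2v) is -16/3.
Lower-order terms cancel with the polynomial part, so the numerator is (-31/6)·v^3 + o(v^3), and the limit is (-31/6)/(1) = -31/6.

-31/6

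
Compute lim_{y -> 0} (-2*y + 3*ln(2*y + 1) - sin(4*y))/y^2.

Substitution gives 0/0 (the numerator vanishes to order 2).
Expand each term to order y^2: the coefficient of y^2 in −sin(4y) is 0 and in 3·ln(1 + 2y) is -6.
Lower-order terms cancel with the polynomial part, so the numerator is (-6)·y^2 + o(y^2), and the limit is (-6)/(1) = -6.

-6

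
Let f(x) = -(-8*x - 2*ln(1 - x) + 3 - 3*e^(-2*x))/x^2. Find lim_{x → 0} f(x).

5

Substitution gives 0/0 (the numerator vanishes to order 2).
Expand each term to order x^2: the coefficient of x^2 in -2·ln(1 - x) is 1 and in -3·e^(-2x) is -6.
Lower-order terms cancel with the polynomial part, so the numerator is (-5)·x^2 + o(x^2), and the limit is (-5)/(-1) = 5.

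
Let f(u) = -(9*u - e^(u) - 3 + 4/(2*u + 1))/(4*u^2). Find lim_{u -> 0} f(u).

-31/8

Substitution gives 0/0 (the numerator vanishes to order 2).
Expand each term to order u^2: the coefficient of u^2 in 4·1/(1 + 2u) is 16 and in −e^(u) is -1/2.
Lower-order terms cancel with the polynomial part, so the numerator is (31/2)·u^2 + o(u^2), and the limit is (31/2)/(-4) = -31/8.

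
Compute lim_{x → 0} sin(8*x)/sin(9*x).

Substitution gives 0/0.
Divide numerator and denominator by x: sin(8x)/x → 8 and sin(9x)/x → 9, so the limit is 1·8/9 = 8/9.

8/9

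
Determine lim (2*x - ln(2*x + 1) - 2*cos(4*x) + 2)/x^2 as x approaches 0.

18

Substitution gives 0/0; apply L'Hôpital's rule 2 times.
After differentiating numerator and denominator 2 times the quotient is (32*cos(4*x) + 4/(2*x + 1)^2)/(2); at x = 0 this is 18.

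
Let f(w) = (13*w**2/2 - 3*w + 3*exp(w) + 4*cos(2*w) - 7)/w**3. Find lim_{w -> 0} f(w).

1/2

Substitution gives 0/0; apply L'Hôpital's rule 3 times.
After differentiating numerator and denominator 3 times the quotient is (3*e^(w) + 32*sin(2*w))/(6); at w = 0 this is 1/2.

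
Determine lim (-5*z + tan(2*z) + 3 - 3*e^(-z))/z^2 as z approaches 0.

Substitution gives 0/0; apply L'Hôpital's rule 2 times.
After differentiating numerator and denominator 2 times the quotient is (8*tan(2*z)/cos(2*z)^2 - 3*e^(-z))/(2); at z = 0 this is -3/2.

-3/2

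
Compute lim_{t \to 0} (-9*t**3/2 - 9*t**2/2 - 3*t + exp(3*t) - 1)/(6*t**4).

9/16

Direct substitution gives 0/0.
Apply L'Hôpital: lim (-27*t^2/2 - 9*t + 3*e^(3*t) - 3)/(24*t^3), still 0/0.
Apply L'Hôpital: lim (-27*t + 9*e^(3*t) - 9)/(72*t^2), still 0/0.
Apply L'Hôpital: lim (27*e^(3*t) - 27)/(144*t), still 0/0.
After 4 applications of L'Hôpital's rule the quotient is (81*e^(3*t))/(144); substituting t = 0 gives 9/16.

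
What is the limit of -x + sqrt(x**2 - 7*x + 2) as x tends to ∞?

An ∞ − ∞ form. Rationalising with the conjugate, the difference becomes (-7x + 2) / (√(x^2 - 7*x + 2) + x).
For large x the denominator behaves like 2·x, so the quotient tends to -7/2 = -7/2.

-7/2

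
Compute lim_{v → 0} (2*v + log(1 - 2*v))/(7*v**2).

-2/7

Direct substitution gives 0/0.
Apply L'Hôpital: lim (2 - 2/(1 - 2*v))/(14*v), still 0/0.
After 2 applications of L'Hôpital's rule the quotient is (-4/(1 - 2*v)^2)/(14); substituting v = 0 gives -2/7.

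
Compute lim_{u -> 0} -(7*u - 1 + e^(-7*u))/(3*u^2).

Direct substitution gives 0/0.
Apply L'Hôpital: lim (7 - 7*e^(-7*u))/(-6*u), still 0/0.
After 2 applications of L'Hôpital's rule the quotient is (49*e^(-7*u))/(-6); substituting u = 0 gives -49/6.

-49/6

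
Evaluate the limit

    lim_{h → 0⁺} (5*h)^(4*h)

Base → 0⁺ and exponent → 0⁺: a 0^0 form.
Take logs: 4h·ln(5h). This is 0·(−∞); rewriting as ln(5h)/(1/(4h)) and applying L'Hôpital gives 0.
Hence the limit is e^0 = 1.

1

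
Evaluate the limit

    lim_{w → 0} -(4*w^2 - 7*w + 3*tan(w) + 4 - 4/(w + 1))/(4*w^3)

-5/4

Substitution gives 0/0; apply L'Hôpital's rule 3 times.
After differentiating numerator and denominator 3 times the quotient is (18*tan(w)^2/cos(w)^2 + 6/cos(w)^2 + 24/(w + 1)^4)/(-24); at w = 0 this is -5/4.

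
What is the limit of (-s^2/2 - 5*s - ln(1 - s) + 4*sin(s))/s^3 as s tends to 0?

Substitution gives 0/0 (the numerator vanishes to order 3).
Expand each term to order s^3: the coefficient of s^3 in 4·sin(s) is -2/3 and in −ln(1 - s) is 1/3.
Lower-order terms cancel with the polynomial part, so the numerator is (-1/3)·s^3 + o(s^3), and the limit is (-1/3)/(1) = -1/3.

-1/3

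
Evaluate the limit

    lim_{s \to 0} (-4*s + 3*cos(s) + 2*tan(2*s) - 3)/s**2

Substitution gives 0/0; apply L'Hôpital's rule 2 times.
After differentiating numerator and denominator 2 times the quotient is (-3*cos(s) + 16*tan(2*s)/cos(2*s)^2)/(2); at s = 0 this is -3/2.

-3/2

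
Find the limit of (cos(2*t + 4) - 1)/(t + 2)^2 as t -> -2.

Direct substitution gives 0/0.
Apply L'Hôpital: lim (-2*sin(2*t + 4))/(2*t + 4), still 0/0.
After 2 applications of L'Hôpital's rule the quotient is (-4*cos(2*t + 4))/(2); substituting t = -2 gives -2.

-2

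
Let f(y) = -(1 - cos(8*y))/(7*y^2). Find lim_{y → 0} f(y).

Substitution gives 0/0.
Use (1 − cos u)/u² → 1/2 with u = 8y: the limit is 8²/(2·(-7)) = -32/7.

-32/7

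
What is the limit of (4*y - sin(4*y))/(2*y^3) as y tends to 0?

Direct substitution gives 0/0.
Apply L'Hôpital: lim (4 - 4*cos(4*y))/(6*y^2), still 0/0.
Apply L'Hôpital: lim (16*sin(4*y))/(12*y), still 0/0.
After 3 applications of L'Hôpital's rule the quotient is (64*cos(4*y))/(12); substituting y = 0 gives 16/3.

16/3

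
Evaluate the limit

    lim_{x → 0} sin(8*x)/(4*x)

Substitution gives 0/0.
Write it as (8/4)·sin(8x)/(8x); since sin(u)/u → 1, the limit is 2.

2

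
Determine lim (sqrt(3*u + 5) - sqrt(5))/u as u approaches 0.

3*√(5)/10

Substitution gives 0/0. Multiply numerator and denominator by the conjugate √(5 + 3u) + √5.
The numerator becomes (5 + 3u) − 5 = 3u, so the expression simplifies to 3/(√(5 + 3u) + √5).
Letting u → 0 gives 3/(2√5) = 3*√(5)/10.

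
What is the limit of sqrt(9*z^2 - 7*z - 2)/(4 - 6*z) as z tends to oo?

-1/2

For large |z|, √(9*z^2 - 7*z - 2) ≈ √9·|z| and the denominator ≈ -6z.
Since z → +∞, |z| = z, giving √9/(-6) = -1/2.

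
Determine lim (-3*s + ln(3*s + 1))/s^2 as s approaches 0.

Direct substitution gives 0/0.
Apply L'Hôpital: lim (-3 + 3/(3*s + 1))/(2*s), still 0/0.
After 2 applications of L'Hôpital's rule the quotient is (-9/(3*s + 1)^2)/(2); substituting s = 0 gives -9/2.

-9/2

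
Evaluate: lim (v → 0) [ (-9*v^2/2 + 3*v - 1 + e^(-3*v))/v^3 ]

Direct substitution gives 0/0.
Apply L'Hôpital: lim (-9*v + 3 - 3*e^(-3*v))/(3*v^2), still 0/0.
Apply L'Hôpital: lim (-9 + 9*e^(-3*v))/(6*v), still 0/0.
After 3 applications of L'Hôpital's rule the quotient is (-27*e^(-3*v))/(6); substituting v = 0 gives -9/2.

-9/2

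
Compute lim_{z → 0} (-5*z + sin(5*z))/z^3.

Direct substitution gives 0/0.
Apply L'Hôpital: lim (5*cos(5*z) - 5)/(3*z^2), still 0/0.
Apply L'Hôpital: lim (-25*sin(5*z))/(6*z), still 0/0.
After 3 applications of L'Hôpital's rule the quotient is (-125*cos(5*z))/(6); substituting z = 0 gives -125/6.

-125/6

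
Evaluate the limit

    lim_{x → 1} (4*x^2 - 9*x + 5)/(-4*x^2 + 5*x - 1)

1/3

Direct substitution gives 0/0, so factor. Both numerator and denominator have (x - 1) as a factor.
After cancelling, the expression reduces to (4*x - 5)/(1 - 4*x).
Substituting x = 1 gives 1/3.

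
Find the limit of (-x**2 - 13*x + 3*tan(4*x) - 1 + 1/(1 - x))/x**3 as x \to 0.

Substitution gives 0/0; apply L'Hôpital's rule 3 times.
After differentiating numerator and denominator 3 times the quotient is (6*(64*(x - 1)^4*(3*tan(4*x)^2 + 1)/cos(4*x)^2 + 1)/(x - 1)^4)/(6); at x = 0 this is 65.

65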